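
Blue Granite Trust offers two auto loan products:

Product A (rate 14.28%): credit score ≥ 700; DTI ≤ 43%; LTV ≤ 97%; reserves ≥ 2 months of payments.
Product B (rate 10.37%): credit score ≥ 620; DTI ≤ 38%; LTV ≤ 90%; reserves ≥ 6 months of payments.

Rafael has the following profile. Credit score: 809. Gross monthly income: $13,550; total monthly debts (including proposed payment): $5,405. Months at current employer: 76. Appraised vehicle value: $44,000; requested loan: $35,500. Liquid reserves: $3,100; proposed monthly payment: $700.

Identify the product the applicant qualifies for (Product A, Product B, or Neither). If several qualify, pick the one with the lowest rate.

Product A

DTI = 5,405/13,550 = 39.9%.
LTV = 35,500/44,000 = 80.7%.
Reserves = 3,100/700 = 4.4 months.
Product A: score 809 ≥ 700; DTI 39.9% ≤ 43%; LTV 80.7% ≤ 97%; reserves 4.4 ≥ 2 mo → qualifies.
Product B: score 809 ≥ 620; DTI 39.9% > 38%; LTV 80.7% ≤ 90%; reserves 4.4 < 6 mo → does not qualify.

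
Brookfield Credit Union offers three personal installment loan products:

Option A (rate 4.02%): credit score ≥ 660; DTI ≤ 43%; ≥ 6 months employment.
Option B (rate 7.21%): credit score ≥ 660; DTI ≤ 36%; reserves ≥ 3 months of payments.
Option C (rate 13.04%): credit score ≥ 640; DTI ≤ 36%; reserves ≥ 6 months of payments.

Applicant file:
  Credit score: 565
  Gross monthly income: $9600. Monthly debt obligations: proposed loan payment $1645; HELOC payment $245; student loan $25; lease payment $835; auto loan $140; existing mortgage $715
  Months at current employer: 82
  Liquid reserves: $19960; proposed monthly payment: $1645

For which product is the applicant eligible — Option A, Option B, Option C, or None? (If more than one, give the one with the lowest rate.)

Total debts = (1,645 + 245 + 25 + 835 + 140 + 715) = 3,605; DTI = 3,605/9,600 = 37.6%.
Reserves = 19,960/1,645 = 12.1 months.
Option A: score 565 < 660; DTI 37.6% ≤ 43%; employment 82 ≥ 6 mo → does not qualify.
Option B: score 565 < 660; DTI 37.6% > 36%; reserves 12.1 ≥ 3 mo → does not qualify.
Option C: score 565 < 640; DTI 37.6% > 36%; reserves 12.1 ≥ 6 mo → does not qualify.

None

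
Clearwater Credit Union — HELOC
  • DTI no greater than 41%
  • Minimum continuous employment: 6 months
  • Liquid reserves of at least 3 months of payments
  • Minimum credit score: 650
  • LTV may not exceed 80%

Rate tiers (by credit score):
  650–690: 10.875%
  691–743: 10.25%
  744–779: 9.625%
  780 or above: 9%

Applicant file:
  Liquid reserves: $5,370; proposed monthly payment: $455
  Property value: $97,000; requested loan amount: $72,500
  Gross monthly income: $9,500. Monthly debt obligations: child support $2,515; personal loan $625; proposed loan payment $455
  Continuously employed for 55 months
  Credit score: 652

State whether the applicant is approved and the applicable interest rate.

Approved at 10.875%

Credit score 652 ≥ 650 (meets minimum)
Total monthly debts = (2,515 + 625 + 455) = 3,595. Debt-to-income = 3,595/9,500 = 37.8% — meets 41% limit
Employment 55 ≥ 6 months
LTV = 72,500/97,000 = 74.7% ≤ 80%
Reserves = 5,370/455 = 11.8 months ≥ 3
All requirements met. Score 652 falls in the 650–690 tier → 10.875%.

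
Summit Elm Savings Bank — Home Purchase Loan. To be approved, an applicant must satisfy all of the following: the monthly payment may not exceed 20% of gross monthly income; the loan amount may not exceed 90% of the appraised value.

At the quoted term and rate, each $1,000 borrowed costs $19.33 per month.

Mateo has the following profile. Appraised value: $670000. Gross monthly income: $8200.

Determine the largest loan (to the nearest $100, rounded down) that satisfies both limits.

Payment cap: 20% × $8,200 = $1,640/month.
At $19.33 per $1,000, that supports 1,640/19.33 × 1,000 ≈ $84,842 → $84,800.
LTV cap: 90% × $670,000 = $603,000 → $603,000.
Binding constraint: payment-to-income.

$84,800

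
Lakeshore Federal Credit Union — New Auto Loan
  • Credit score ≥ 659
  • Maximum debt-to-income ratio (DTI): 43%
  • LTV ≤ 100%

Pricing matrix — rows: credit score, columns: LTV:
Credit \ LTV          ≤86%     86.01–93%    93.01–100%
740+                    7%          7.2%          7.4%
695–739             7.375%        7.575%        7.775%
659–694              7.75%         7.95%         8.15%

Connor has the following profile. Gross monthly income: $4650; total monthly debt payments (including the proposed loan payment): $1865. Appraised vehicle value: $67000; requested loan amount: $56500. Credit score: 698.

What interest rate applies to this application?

7.375%

Credit score 698 ≥ 659; DTI = 1,865/4,650 = 40.1% ≤ 43%
Loan-to-value = 56,500/67,000 = 84.3% — pass (100% max)
Credit 698 → row 695–739; LTV 84.3% → column ≤86%. Grid cell → 7.375%.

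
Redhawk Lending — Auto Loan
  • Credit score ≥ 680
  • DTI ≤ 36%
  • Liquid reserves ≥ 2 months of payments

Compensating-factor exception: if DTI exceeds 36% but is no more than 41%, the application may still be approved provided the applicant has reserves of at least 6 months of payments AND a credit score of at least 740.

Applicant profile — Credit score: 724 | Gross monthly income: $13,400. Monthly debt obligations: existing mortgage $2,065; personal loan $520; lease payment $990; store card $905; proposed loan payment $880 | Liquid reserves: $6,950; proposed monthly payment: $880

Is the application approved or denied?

Denied

Credit score 724 ≥ 680 (meets base)
Total debts = (2,065 + 520 + 990 + 905 + 880) = 5,360. DTI = 5,360/13,400 = 40% > 36% — standard DTI limit exceeded.
Reserves = 6,950/880 = 7.9 months ≥ 2
DTI 40% is within the 36%–41% exception band; checking compensating factors.
Reserves 7.9 ≥ 6 months; credit score 724 < 740.
Override conditions not both satisfied; exception does not apply.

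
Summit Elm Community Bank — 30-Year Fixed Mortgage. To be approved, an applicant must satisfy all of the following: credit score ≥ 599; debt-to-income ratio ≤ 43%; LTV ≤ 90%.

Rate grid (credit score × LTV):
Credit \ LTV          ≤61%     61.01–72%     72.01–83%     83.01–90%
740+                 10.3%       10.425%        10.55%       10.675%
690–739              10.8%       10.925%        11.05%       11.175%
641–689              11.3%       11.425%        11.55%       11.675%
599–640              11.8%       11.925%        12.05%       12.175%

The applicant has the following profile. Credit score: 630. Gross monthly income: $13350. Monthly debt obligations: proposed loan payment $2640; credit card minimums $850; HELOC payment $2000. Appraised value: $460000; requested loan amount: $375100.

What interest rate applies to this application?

12.05%

Credit score 630 ≥ 599; Total monthly debts = (2,640 + 850 + 2,000) = 5,490. DTI: 5,490 ÷ 13,350 = 41.1%, within the 43% cap
LTV = 375,100/460,000 = 81.5% ≤ 90%
Score 630 is in the 599–640 band; LTV 81.5% is in the 72.01–83% band → 12.05%.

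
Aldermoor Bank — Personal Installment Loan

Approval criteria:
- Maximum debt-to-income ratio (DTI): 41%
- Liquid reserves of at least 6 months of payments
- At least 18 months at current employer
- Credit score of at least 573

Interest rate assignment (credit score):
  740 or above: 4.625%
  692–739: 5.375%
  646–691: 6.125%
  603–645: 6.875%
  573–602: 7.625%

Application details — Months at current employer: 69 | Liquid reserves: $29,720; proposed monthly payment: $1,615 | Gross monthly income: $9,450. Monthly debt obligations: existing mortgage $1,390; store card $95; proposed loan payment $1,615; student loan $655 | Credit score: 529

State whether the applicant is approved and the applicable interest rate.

Denied

Credit score 529 < 573 (below minimum)
Total monthly debts = (1,390 + 95 + 1,615 + 655) = 3,755. DTI: 3,755 ÷ 9,450 = 39.7%, within the 41% cap
Reserves: 29,720 ÷ 1,615 = 18.4 months (meets 6-month minimum)
Employment 69 ≥ 18 months
Not all requirements met → denied.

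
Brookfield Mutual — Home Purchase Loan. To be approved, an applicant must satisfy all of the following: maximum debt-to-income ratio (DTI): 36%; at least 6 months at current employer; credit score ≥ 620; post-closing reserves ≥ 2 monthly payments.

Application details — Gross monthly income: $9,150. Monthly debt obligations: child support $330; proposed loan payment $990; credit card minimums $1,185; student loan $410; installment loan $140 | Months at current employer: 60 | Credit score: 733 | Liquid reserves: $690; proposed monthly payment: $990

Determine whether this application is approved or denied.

Denied

Total monthly debts = (330 + 990 + 1,185 + 410 + 140) = 3,055. Debt-to-income = 3,055/9,150 = 33.4% — meets 36% limit
Employment 60 ≥ 6 months
Credit score 733 ≥ 620 (meets)
Reserves: 690 ÷ 990 = 0.7 months (below 2-month minimum)
Fails on reserves.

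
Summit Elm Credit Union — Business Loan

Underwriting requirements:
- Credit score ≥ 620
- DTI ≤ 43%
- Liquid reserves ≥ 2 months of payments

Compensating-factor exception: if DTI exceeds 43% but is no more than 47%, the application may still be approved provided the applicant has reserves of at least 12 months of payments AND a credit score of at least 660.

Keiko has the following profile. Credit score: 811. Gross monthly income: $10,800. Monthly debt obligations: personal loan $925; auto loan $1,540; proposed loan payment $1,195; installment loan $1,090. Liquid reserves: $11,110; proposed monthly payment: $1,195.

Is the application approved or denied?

Denied

Credit score 811 ≥ 620 (meets base)
Total debts = (925 + 1,540 + 1,195 + 1,090) = 4,750. DTI = 4,750/10,800 = 44% > 43% — standard DTI limit exceeded.
Reserves = 11,110/1,195 = 9.3 months ≥ 2
DTI 44% is within the 43%–47% exception band; checking compensating factors.
Reserves 9.3 < 12 months; credit score 811 ≥ 660.
Override conditions not both satisfied; exception does not apply.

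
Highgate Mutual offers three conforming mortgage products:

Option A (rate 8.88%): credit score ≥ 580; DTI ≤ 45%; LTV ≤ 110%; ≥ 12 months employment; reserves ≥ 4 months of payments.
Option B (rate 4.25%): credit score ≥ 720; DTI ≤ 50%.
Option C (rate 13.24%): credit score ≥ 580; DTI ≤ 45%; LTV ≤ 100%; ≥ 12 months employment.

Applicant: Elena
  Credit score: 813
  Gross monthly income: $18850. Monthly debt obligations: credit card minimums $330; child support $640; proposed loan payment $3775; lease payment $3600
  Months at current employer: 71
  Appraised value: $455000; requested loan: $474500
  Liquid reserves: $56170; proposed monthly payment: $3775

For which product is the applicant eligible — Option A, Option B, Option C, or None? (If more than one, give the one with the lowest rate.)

Option B

Total debts = (330 + 640 + 3,775 + 3,600) = 8,345; DTI = 8,345/18,850 = 44.3%.
LTV = 474,500/455,000 = 104.3%.
Reserves = 56,170/3,775 = 14.9 months.
Option A: score 813 ≥ 580; DTI 44.3% ≤ 45%; LTV 104.3% ≤ 110%; employment 71 ≥ 12 mo; reserves 14.9 ≥ 4 mo → qualifies.
Option B: score 813 ≥ 720; DTI 44.3% ≤ 50% → qualifies.
Option C: score 813 ≥ 580; DTI 44.3% ≤ 45%; LTV 104.3% > 100%; employment 71 ≥ 12 mo → does not qualify.
Qualifying: Option A, Option B. Lowest rate is 4.25% → Option B.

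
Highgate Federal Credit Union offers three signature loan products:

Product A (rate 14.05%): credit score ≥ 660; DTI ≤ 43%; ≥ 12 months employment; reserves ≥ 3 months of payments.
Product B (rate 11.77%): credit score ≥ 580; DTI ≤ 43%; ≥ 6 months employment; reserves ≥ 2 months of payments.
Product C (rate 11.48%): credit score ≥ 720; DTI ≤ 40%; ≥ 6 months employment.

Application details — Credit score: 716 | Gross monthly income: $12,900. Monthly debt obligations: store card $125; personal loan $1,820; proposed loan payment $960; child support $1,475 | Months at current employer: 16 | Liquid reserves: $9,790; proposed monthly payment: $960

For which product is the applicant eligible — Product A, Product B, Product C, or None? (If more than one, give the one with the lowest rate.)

Total debts = (125 + 1,820 + 960 + 1,475) = 4,380; DTI = 4,380/12,900 = 34%.
Reserves = 9,790/960 = 10.2 months.
Product A: score 716 ≥ 660; DTI 34% ≤ 43%; employment 16 ≥ 12 mo; reserves 10.2 ≥ 3 mo → qualifies.
Product B: score 716 ≥ 580; DTI 34% ≤ 43%; employment 16 ≥ 6 mo; reserves 10.2 ≥ 2 mo → qualifies.
Product C: score 716 < 720; DTI 34% ≤ 40%; employment 16 ≥ 6 mo → does not qualify.
Qualifying: Product A, Product B. Lowest rate is 11.77% → Product B.

Product B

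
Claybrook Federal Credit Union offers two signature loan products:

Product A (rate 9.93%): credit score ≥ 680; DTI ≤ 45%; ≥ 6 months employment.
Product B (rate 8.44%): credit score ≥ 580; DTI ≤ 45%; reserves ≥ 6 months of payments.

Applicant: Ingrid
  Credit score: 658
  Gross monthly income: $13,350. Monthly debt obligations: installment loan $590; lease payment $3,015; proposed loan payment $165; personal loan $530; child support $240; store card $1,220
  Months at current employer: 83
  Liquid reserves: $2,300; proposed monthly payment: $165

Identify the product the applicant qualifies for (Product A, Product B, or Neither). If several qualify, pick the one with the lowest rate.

Total debts = (590 + 3,015 + 165 + 530 + 240 + 1,220) = 5,760; DTI = 5,760/13,350 = 43.1%.
Reserves = 2,300/165 = 13.9 months.
Product A: score 658 < 680; DTI 43.1% ≤ 45%; employment 83 ≥ 6 mo → does not qualify.
Product B: score 658 ≥ 580; DTI 43.1% ≤ 45%; reserves 13.9 ≥ 6 mo → qualifies.

Product B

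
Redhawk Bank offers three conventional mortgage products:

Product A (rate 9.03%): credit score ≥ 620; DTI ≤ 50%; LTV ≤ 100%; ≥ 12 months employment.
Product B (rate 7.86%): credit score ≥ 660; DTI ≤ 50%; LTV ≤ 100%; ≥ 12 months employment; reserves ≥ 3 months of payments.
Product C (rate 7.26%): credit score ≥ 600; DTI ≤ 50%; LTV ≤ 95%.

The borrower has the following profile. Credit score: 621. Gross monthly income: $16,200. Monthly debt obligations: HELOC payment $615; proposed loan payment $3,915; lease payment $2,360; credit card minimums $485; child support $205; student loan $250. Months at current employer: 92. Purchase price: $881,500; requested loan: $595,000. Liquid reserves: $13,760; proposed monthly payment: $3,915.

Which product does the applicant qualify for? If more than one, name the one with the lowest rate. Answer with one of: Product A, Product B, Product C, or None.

Product C

Total debts = (615 + 3,915 + 2,360 + 485 + 205 + 250) = 7,830; DTI = 7,830/16,200 = 48.3%.
LTV = 595,000/881,500 = 67.5%.
Reserves = 13,760/3,915 = 3.5 months.
Product A: score 621 ≥ 620; DTI 48.3% ≤ 50%; LTV 67.5% ≤ 100%; employment 92 ≥ 12 mo → qualifies.
Product B: score 621 < 660; DTI 48.3% ≤ 50%; LTV 67.5% ≤ 100%; employment 92 ≥ 12 mo; reserves 3.5 ≥ 3 mo → does not qualify.
Product C: score 621 ≥ 600; DTI 48.3% ≤ 50%; LTV 67.5% ≤ 95% → qualifies.
Qualifying: Product A, Product C. Lowest rate is 7.26% → Product C.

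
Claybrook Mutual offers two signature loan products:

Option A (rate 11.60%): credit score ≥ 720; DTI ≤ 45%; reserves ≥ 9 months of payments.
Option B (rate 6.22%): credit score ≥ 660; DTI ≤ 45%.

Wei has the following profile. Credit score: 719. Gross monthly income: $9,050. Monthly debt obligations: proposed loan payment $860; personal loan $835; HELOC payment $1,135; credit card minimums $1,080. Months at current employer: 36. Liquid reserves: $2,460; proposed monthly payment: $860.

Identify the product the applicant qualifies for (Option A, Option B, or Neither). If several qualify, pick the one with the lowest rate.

Total debts = (860 + 835 + 1,135 + 1,080) = 3,910; DTI = 3,910/9,050 = 43.2%.
Reserves = 2,460/860 = 2.9 months.
Option A: score 719 < 720; DTI 43.2% ≤ 45%; reserves 2.9 < 9 mo → does not qualify.
Option B: score 719 ≥ 660; DTI 43.2% ≤ 45% → qualifies.

Option B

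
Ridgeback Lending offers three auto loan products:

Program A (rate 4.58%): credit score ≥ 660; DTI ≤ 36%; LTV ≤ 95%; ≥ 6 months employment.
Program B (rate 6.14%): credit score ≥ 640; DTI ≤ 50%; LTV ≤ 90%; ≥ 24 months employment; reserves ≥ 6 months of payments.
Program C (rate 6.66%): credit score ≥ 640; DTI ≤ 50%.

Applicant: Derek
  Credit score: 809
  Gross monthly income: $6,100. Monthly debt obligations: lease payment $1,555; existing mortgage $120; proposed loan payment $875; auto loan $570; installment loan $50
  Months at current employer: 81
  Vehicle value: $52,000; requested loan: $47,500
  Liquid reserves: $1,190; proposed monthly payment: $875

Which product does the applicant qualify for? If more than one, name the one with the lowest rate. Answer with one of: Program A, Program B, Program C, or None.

Total debts = (1,555 + 120 + 875 + 570 + 50) = 3,170; DTI = 3,170/6,100 = 52%.
LTV = 47,500/52,000 = 91.3%.
Reserves = 1,190/875 = 1.4 months.
Program A: score 809 ≥ 660; DTI 52% > 36%; LTV 91.3% ≤ 95%; employment 81 ≥ 6 mo → does not qualify.
Program B: score 809 ≥ 640; DTI 52% > 50%; LTV 91.3% > 90%; employment 81 ≥ 24 mo; reserves 1.4 < 6 mo → does not qualify.
Program C: score 809 ≥ 640; DTI 52% > 50% → does not qualify.

None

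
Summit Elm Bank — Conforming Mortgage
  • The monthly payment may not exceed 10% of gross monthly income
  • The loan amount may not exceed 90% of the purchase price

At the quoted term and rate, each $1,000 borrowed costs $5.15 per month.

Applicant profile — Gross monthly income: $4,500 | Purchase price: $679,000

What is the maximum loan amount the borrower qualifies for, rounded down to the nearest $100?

$87,300

Payment cap: 10% × $4,500 = $450/month.
At $5.15 per $1,000, that supports 450/5.15 × 1,000 ≈ $87,378 → $87,300.
LTV cap: 90% × $679,000 = $611,100 → $611,100.
Binding constraint: payment-to-income.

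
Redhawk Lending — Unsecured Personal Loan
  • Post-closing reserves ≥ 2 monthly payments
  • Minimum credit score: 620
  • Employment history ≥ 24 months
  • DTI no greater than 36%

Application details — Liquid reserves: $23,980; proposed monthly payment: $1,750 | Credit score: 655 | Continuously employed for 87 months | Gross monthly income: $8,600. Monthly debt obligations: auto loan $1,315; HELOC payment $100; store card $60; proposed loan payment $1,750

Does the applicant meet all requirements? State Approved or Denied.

Reserves = 23,980/1,750 = 13.7 months ≥ 2
Credit score 655 ≥ 620 (meets)
Employment 87 ≥ 24 months
Total monthly debts = (1,315 + 100 + 60 + 1,750) = 3,225. DTI = 3,225/8,600 = 37.5% > 36%
Fails on DTI.

Denied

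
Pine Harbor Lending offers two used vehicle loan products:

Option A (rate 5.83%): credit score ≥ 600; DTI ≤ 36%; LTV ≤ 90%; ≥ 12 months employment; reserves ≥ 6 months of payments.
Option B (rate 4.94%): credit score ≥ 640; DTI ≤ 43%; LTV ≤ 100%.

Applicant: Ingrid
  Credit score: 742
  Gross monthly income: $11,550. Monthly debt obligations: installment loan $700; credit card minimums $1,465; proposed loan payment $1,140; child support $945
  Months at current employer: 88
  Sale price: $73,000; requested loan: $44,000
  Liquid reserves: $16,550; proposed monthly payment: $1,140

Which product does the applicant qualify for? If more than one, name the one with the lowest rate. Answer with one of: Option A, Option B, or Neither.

Option B

Total debts = (700 + 1,465 + 1,140 + 945) = 4,250; DTI = 4,250/11,550 = 36.8%.
LTV = 44,000/73,000 = 60.3%.
Reserves = 16,550/1,140 = 14.5 months.
Option A: score 742 ≥ 600; DTI 36.8% > 36%; LTV 60.3% ≤ 90%; employment 88 ≥ 12 mo; reserves 14.5 ≥ 6 mo → does not qualify.
Option B: score 742 ≥ 640; DTI 36.8% ≤ 43%; LTV 60.3% ≤ 100% → qualifies.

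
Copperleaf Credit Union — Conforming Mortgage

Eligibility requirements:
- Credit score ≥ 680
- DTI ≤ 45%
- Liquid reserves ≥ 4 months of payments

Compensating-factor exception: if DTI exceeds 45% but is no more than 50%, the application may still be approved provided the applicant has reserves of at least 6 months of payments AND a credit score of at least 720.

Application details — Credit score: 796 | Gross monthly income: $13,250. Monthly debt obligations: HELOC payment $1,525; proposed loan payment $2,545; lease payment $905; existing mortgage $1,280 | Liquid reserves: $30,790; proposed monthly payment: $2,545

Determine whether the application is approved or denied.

Approved

Credit score 796 ≥ 680 (meets base)
Total debts = (1,525 + 2,545 + 905 + 1,280) = 6,255. DTI: 6,255 ÷ 13,250 = 47.2%, over the 45% base limit.
Reserves = 30,790/2,545 = 12.1 months ≥ 4
47.2% falls in the override range (45%–50%), so the compensating-factor test applies.
Reserves 12.1 ≥ 6 months; credit score 796 ≥ 720.
Both override conditions satisfied; DTI exception granted.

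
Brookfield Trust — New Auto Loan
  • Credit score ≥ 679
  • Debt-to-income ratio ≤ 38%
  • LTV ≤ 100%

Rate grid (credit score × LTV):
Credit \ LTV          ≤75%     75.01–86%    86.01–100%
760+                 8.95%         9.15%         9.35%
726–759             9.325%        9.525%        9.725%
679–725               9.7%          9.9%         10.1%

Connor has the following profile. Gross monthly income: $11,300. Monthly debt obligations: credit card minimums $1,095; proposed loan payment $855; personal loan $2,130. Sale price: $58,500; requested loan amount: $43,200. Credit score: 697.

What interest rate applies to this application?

9.7%

Credit score 697 ≥ 679; Total monthly debts = (1,095 + 855 + 2,130) = 4,080. DTI: 4,080 ÷ 11,300 = 36.1%, within the 38% cap
LTV: 43,200 ÷ 58,500 = 73.8%, within 100% cap
Row: 697 falls in 679–725. Column: 73.8% falls in ≤75%. Rate = 9.7%.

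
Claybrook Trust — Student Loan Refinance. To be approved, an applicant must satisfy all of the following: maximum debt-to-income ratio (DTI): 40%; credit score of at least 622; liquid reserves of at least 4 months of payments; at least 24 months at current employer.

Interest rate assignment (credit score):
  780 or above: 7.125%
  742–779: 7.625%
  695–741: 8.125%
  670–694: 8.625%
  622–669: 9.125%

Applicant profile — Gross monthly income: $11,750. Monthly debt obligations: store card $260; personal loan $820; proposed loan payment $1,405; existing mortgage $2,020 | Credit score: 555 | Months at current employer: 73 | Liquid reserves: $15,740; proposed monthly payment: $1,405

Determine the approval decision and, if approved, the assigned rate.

Denied

Credit score 555 < 622 (below minimum)
Total monthly debts = (260 + 820 + 1,405 + 2,020) = 4,505. DTI = 4,505/11,750 = 38.3% ≤ 40%
Reserves: 15,740 ÷ 1,405 = 11.2 months (meets 4-month minimum)
Employment 73 ≥ 24 months
Not all requirements met → denied.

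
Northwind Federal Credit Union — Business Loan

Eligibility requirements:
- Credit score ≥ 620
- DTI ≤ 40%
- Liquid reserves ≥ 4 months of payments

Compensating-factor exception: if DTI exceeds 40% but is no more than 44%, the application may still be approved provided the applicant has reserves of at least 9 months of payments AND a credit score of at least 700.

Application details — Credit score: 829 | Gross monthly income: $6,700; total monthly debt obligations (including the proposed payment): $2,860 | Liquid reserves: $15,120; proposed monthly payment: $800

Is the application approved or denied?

Approved

Credit score 829 ≥ 620 (meets base)
DTI: 2,860 ÷ 6,700 = 42.7%, over the 40% base limit.
Reserves: 15,120 ÷ 800 = 18.9 months (meets 4-month minimum)
42.7% falls in the override range (40%–44%), so the compensating-factor test applies.
Reserves 18.9 ≥ 9 months; credit score 829 ≥ 700.
Both compensating conditions met → exception applies.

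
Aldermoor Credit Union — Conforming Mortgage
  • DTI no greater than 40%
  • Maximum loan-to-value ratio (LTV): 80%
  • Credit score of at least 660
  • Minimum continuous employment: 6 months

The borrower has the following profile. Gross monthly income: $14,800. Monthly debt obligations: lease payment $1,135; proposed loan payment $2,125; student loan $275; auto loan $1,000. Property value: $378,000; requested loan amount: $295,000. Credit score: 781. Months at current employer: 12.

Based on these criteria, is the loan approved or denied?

Approved

Total monthly debts = (1,135 + 2,125 + 275 + 1,000) = 4,535. DTI = 4,535/14,800 = 30.6% ≤ 40%
LTV: 295,000 ÷ 378,000 = 78%, within 80% cap
Credit score 781 ≥ 660 (meets)
Employment 12 ≥ 6 months
All criteria satisfied.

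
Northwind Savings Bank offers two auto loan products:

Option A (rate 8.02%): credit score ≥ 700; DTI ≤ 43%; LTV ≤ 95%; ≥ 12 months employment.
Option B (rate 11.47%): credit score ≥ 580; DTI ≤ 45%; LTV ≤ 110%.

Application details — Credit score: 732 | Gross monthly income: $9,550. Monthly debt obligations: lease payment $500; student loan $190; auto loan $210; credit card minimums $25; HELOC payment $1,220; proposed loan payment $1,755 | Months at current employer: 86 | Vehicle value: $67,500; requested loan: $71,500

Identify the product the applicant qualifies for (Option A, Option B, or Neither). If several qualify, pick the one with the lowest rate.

Option B

Total debts = (500 + 190 + 210 + 25 + 1,220 + 1,755) = 3,900; DTI = 3,900/9,550 = 40.8%.
LTV = 71,500/67,500 = 105.9%.
Option A: score 732 ≥ 700; DTI 40.8% ≤ 43%; LTV 105.9% > 95%; employment 86 ≥ 12 mo → does not qualify.
Option B: score 732 ≥ 580; DTI 40.8% ≤ 45%; LTV 105.9% ≤ 110% → qualifies.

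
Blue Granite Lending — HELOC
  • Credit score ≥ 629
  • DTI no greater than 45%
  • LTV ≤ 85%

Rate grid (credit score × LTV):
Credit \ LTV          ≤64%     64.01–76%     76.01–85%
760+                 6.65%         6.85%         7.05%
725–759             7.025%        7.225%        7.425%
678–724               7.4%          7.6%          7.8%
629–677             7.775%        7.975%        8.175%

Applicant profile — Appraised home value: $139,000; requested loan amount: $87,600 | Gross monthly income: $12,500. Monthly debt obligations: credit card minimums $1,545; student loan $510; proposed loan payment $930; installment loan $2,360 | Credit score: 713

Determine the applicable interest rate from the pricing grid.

Credit score 713 ≥ 629; Total monthly debts = (1,545 + 510 + 930 + 2,360) = 5,345. Debt-to-income = 5,345/12,500 = 42.8% — meets 45% limit
Loan-to-value = 87,600/139,000 = 63% — pass (85% max)
Score 713 is in the 678–724 band; LTV 63% is in the ≤64% band → 7.4%.

7.4%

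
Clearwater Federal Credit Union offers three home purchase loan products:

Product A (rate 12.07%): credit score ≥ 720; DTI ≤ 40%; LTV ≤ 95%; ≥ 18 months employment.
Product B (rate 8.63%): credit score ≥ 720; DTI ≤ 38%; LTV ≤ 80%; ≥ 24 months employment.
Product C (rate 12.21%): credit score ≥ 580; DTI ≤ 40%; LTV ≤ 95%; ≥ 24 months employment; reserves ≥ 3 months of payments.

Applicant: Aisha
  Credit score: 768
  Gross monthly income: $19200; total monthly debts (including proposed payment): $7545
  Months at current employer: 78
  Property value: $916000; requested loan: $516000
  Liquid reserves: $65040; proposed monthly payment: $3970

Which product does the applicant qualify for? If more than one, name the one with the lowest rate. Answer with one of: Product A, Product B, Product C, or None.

DTI = 7,545/19,200 = 39.3%.
LTV = 516,000/916,000 = 56.3%.
Reserves = 65,040/3,970 = 16.4 months.
Product A: score 768 ≥ 720; DTI 39.3% ≤ 40%; LTV 56.3% ≤ 95%; employment 78 ≥ 18 mo → qualifies.
Product B: score 768 ≥ 720; DTI 39.3% > 38%; LTV 56.3% ≤ 80%; employment 78 ≥ 24 mo → does not qualify.
Product C: score 768 ≥ 580; DTI 39.3% ≤ 40%; LTV 56.3% ≤ 95%; employment 78 ≥ 24 mo; reserves 16.4 ≥ 3 mo → qualifies.
Qualifying: Product A, Product C. Lowest rate is 12.07% → Product A.

Product A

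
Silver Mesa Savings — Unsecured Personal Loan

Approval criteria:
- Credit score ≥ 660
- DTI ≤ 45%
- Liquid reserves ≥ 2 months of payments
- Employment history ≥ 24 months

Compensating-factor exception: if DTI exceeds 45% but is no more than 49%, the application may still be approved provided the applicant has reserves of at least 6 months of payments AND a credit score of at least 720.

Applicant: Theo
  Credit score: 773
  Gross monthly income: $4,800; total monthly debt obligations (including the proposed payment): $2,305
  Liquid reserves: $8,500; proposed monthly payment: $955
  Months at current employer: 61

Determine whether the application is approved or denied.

Credit score 773 ≥ 660 (meets base)
DTI = 2,305/4,800 = 48% > 45% — standard DTI limit exceeded.
Reserves: 8,500 ÷ 955 = 8.9 months (meets 2-month minimum)
Employment 61 ≥ 24 months
DTI 48% is within the 45%–49% exception band; checking compensating factors.
Override check — reserves: 8.9 mo (ok); score: 773 (ok).
Both compensating conditions met → exception applies.

Approved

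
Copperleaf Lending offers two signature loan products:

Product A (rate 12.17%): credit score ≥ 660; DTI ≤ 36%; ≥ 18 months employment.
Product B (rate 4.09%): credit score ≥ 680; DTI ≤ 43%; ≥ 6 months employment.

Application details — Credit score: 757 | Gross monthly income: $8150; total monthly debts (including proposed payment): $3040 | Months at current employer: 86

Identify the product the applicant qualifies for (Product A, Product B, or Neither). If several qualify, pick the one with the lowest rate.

Product B

DTI = 3,040/8,150 = 37.3%.
Product A: score 757 ≥ 660; DTI 37.3% > 36%; employment 86 ≥ 18 mo → does not qualify.
Product B: score 757 ≥ 680; DTI 37.3% ≤ 43%; employment 86 ≥ 6 mo → qualifies.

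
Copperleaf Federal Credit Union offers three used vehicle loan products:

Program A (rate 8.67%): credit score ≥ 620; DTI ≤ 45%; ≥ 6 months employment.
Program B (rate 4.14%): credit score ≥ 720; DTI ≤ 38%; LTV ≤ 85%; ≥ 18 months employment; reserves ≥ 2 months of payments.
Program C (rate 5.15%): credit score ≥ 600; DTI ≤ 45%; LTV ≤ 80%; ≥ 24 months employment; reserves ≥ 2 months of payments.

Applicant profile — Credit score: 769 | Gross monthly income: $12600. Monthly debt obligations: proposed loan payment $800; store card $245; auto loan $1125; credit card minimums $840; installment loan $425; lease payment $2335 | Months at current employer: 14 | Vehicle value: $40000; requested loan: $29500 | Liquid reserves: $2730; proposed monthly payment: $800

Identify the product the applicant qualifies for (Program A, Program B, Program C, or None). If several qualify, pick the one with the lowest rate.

Total debts = (800 + 245 + 1,125 + 840 + 425 + 2,335) = 5,770; DTI = 5,770/12,600 = 45.8%.
LTV = 29,500/40,000 = 73.8%.
Reserves = 2,730/800 = 3.4 months.
Program A: score 769 ≥ 620; DTI 45.8% > 45%; employment 14 ≥ 6 mo → does not qualify.
Program B: score 769 ≥ 720; DTI 45.8% > 38%; LTV 73.8% ≤ 85%; employment 14 < 18 mo; reserves 3.4 ≥ 2 mo → does not qualify.
Program C: score 769 ≥ 600; DTI 45.8% > 45%; LTV 73.8% ≤ 80%; employment 14 < 24 mo; reserves 3.4 ≥ 2 mo → does not qualify.

None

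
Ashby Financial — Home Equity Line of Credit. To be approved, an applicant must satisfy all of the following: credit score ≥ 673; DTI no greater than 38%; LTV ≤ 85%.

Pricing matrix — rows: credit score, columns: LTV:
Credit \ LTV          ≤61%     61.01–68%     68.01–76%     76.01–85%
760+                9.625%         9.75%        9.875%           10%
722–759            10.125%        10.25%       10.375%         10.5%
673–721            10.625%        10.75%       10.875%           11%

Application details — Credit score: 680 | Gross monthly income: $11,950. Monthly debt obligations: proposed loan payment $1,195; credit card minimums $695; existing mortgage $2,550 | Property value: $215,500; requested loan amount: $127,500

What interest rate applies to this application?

10.625%

Credit score 680 ≥ 673; Total monthly debts = (1,195 + 695 + 2,550) = 4,440. Debt-to-income = 4,440/11,950 = 37.2% — meets 38% limit
LTV: 127,500 ÷ 215,500 = 59.2%, within 85% cap
Score 680 is in the 673–721 band; LTV 59.2% is in the ≤61% band → 10.625%.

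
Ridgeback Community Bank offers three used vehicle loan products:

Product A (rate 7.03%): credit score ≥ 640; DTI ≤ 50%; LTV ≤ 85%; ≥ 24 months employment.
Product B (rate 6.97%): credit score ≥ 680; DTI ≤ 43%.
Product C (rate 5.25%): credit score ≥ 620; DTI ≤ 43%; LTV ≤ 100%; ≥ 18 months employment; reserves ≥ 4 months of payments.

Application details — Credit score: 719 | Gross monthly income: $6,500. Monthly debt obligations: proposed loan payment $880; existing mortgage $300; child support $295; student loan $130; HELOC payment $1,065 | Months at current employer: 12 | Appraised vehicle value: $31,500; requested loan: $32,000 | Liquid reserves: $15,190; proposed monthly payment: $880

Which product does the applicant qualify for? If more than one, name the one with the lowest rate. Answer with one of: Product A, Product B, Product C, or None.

Total debts = (880 + 300 + 295 + 130 + 1,065) = 2,670; DTI = 2,670/6,500 = 41.1%.
LTV = 32,000/31,500 = 101.6%.
Reserves = 15,190/880 = 17.3 months.
Product A: score 719 ≥ 640; DTI 41.1% ≤ 50%; LTV 101.6% > 85%; employment 12 < 24 mo → does not qualify.
Product B: score 719 ≥ 680; DTI 41.1% ≤ 43% → qualifies.
Product C: score 719 ≥ 620; DTI 41.1% ≤ 43%; LTV 101.6% > 100%; employment 12 < 18 mo; reserves 17.3 ≥ 4 mo → does not qualify.

Product B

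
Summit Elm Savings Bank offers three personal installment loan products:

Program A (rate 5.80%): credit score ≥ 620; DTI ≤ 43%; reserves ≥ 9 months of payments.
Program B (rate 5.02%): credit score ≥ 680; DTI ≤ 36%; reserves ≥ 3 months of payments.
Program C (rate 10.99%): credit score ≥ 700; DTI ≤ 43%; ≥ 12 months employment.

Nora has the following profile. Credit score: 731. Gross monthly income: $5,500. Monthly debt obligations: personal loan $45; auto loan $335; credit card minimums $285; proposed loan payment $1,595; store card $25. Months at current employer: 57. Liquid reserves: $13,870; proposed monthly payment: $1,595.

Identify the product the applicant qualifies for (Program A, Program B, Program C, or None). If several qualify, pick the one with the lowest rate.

Total debts = (45 + 335 + 285 + 1,595 + 25) = 2,285; DTI = 2,285/5,500 = 41.5%.
Reserves = 13,870/1,595 = 8.7 months.
Program A: score 731 ≥ 620; DTI 41.5% ≤ 43%; reserves 8.7 < 9 mo → does not qualify.
Program B: score 731 ≥ 680; DTI 41.5% > 36%; reserves 8.7 ≥ 3 mo → does not qualify.
Program C: score 731 ≥ 700; DTI 41.5% ≤ 43%; employment 57 ≥ 12 mo → qualifies.

Program C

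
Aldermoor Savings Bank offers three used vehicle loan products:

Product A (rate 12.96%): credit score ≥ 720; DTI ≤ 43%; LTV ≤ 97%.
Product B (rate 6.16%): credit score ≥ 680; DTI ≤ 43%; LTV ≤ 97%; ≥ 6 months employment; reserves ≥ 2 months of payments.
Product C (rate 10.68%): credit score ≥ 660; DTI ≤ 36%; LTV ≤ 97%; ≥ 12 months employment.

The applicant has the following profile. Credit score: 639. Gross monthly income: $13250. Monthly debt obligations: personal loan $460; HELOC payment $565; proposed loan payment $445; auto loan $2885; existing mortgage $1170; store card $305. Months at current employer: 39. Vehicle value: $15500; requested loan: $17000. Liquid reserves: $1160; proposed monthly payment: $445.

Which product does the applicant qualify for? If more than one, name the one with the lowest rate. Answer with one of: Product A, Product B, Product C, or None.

Total debts = (460 + 565 + 445 + 2,885 + 1,170 + 305) = 5,830; DTI = 5,830/13,250 = 44%.
LTV = 17,000/15,500 = 109.7%.
Reserves = 1,160/445 = 2.6 months.
Product A: score 639 < 720; DTI 44% > 43%; LTV 109.7% > 97% → does not qualify.
Product B: score 639 < 680; DTI 44% > 43%; LTV 109.7% > 97%; employment 39 ≥ 6 mo; reserves 2.6 ≥ 2 mo → does not qualify.
Product C: score 639 < 660; DTI 44% > 36%; LTV 109.7% > 97%; employment 39 ≥ 12 mo → does not qualify.

None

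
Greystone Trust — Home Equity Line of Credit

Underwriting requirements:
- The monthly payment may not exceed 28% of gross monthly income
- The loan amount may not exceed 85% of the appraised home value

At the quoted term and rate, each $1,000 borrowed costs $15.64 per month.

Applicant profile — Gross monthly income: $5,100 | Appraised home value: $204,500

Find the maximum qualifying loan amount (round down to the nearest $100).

$91,300

Payment cap: 28% × $5,100 = $1,428/month.
At $15.64 per $1,000, that supports 1,428/15.64 × 1,000 ≈ $91,304 → $91,300.
LTV cap: 85% × $204,500 = $173,825 → $173,800.
Binding constraint: payment-to-income.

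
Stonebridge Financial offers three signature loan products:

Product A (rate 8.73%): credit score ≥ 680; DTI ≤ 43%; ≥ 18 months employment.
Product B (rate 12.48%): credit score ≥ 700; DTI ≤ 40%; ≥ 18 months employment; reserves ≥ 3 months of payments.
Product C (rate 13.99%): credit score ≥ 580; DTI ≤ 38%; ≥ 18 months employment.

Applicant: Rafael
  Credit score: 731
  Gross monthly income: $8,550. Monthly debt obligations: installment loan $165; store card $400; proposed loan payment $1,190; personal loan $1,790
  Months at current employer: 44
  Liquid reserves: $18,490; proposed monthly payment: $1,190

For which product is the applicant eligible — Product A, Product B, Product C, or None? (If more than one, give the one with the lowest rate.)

Total debts = (165 + 400 + 1,190 + 1,790) = 3,545; DTI = 3,545/8,550 = 41.5%.
Reserves = 18,490/1,190 = 15.5 months.
Product A: score 731 ≥ 680; DTI 41.5% ≤ 43%; employment 44 ≥ 18 mo → qualifies.
Product B: score 731 ≥ 700; DTI 41.5% > 40%; employment 44 ≥ 18 mo; reserves 15.5 ≥ 3 mo → does not qualify.
Product C: score 731 ≥ 580; DTI 41.5% > 38%; employment 44 ≥ 18 mo → does not qualify.

Product A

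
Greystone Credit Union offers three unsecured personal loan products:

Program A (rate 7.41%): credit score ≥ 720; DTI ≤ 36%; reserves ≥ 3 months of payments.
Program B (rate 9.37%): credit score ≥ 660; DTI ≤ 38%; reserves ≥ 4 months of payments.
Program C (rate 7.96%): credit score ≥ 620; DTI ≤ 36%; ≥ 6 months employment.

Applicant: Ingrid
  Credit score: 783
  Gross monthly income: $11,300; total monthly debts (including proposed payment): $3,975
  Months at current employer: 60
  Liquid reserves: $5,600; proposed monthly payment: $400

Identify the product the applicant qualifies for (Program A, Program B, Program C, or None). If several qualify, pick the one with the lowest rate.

Program A

DTI = 3,975/11,300 = 35.2%.
Reserves = 5,600/400 = 14.0 months.
Program A: score 783 ≥ 720; DTI 35.2% ≤ 36%; reserves 14.0 ≥ 3 mo → qualifies.
Program B: score 783 ≥ 660; DTI 35.2% ≤ 38%; reserves 14.0 ≥ 4 mo → qualifies.
Program C: score 783 ≥ 620; DTI 35.2% ≤ 36%; employment 60 ≥ 6 mo → qualifies.
Qualifying: Program A, Program B, Program C. Lowest rate is 7.41% → Program A.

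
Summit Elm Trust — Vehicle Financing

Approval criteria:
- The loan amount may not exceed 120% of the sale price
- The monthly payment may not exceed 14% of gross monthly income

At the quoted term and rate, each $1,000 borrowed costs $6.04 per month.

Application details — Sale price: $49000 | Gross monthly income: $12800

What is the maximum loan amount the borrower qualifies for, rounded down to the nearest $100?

$58,800

Payment cap: 14% × $12,800 = $1,792/month.
At $6.04 per $1,000, that supports 1,792/6.04 × 1,000 ≈ $296,688 → $296,600.
LTV cap: 120% × $49,000 = $58,800 → $58,800.
Binding constraint: loan-to-value.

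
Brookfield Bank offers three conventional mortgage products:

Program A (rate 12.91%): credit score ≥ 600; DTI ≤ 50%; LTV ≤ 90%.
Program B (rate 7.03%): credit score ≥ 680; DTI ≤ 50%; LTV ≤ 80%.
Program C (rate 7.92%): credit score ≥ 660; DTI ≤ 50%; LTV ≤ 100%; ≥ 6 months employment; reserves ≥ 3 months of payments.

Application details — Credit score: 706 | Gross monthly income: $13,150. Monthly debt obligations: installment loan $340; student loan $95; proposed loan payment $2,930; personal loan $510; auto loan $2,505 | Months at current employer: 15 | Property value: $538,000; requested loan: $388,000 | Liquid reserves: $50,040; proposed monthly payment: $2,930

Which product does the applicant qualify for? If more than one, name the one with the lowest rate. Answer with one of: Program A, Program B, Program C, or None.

Program B

Total debts = (340 + 95 + 2,930 + 510 + 2,505) = 6,380; DTI = 6,380/13,150 = 48.5%.
LTV = 388,000/538,000 = 72.1%.
Reserves = 50,040/2,930 = 17.1 months.
Program A: score 706 ≥ 600; DTI 48.5% ≤ 50%; LTV 72.1% ≤ 90% → qualifies.
Program B: score 706 ≥ 680; DTI 48.5% ≤ 50%; LTV 72.1% ≤ 80% → qualifies.
Program C: score 706 ≥ 660; DTI 48.5% ≤ 50%; LTV 72.1% ≤ 100%; employment 15 ≥ 6 mo; reserves 17.1 ≥ 3 mo → qualifies.
Qualifying: Program A, Program B, Program C. Lowest rate is 7.03% → Program B.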